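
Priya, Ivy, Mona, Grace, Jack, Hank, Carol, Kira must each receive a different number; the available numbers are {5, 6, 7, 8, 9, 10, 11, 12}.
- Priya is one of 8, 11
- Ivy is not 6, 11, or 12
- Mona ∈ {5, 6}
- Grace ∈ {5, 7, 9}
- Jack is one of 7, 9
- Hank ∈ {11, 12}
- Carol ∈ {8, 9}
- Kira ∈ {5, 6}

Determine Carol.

8

The 8 variables together cover exactly {5, 6, 7, 8, 9, 10, 11, 12} — 8 values for 8 variables — and 10 appears only in Ivy's list, so Ivy = 10.
Among the 7 still-open variables, 12 fits only Hank (and all 7 values in {5, 6, 7, 8, 9, 11, 12} must be used), so Hank = 12.
Among the 6 still-open variables, 11 fits only Priya (and all 6 values in {5, 6, 7, 8, 9, 11} must be used), so Priya = 11.
The 5 still-open variables draw from only 5 values {5, 6, 7, 8, 9}, so each is used; only Carol can be 8, hence Carol = 8.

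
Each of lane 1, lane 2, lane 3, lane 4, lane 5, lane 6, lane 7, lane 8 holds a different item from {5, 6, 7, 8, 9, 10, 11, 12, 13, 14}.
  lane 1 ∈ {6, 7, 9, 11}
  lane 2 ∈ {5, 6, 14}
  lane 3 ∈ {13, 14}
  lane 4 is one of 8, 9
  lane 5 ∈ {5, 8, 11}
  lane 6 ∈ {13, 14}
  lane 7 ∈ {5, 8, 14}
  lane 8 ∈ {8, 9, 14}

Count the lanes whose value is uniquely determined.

4

The 8 variables draw from only 8 values {5, 6, 7, 8, 9, 11, 13, 14}, so each is used; only lane 1 can be 7, hence lane 1 = 7.
The 7 still-open variables together cover exactly {5, 6, 8, 9, 11, 13, 14} — 7 values for 7 variables — and 6 appears only in lane 2's list, so lane 2 = 6.
The 6 still-open variables together cover exactly {5, 8, 9, 11, 13, 14} — 6 values for 6 variables — and 11 appears only in lane 5's list, so lane 5 = 11.
Among the 5 still-open variables, 5 fits only lane 7 (and all 5 values in {5, 8, 9, 13, 14} must be used), so lane 7 = 5.
The 2 variables lane 3 and lane 6 are confined to {13, 14}, which locks those values in; drop them from lane 8.
Determined: lane 1=7, lane 2=6, lane 5=11, lane 7=5. The other lanes each still have more than one consistent value. That makes 4.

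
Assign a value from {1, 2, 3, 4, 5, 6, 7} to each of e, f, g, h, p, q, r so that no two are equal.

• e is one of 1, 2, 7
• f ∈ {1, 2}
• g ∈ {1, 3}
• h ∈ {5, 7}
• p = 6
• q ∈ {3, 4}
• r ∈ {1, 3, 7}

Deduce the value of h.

p has just one choice, so p = 6.
The 6 still-open variables draw from only 6 values {1, 2, 3, 4, 5, 7}, so each is used; only q can be 4, hence q = 4.
The 5 still-open variables draw from only 5 values {1, 2, 3, 5, 7}, so each is used; only h can be 5, hence h = 5.

5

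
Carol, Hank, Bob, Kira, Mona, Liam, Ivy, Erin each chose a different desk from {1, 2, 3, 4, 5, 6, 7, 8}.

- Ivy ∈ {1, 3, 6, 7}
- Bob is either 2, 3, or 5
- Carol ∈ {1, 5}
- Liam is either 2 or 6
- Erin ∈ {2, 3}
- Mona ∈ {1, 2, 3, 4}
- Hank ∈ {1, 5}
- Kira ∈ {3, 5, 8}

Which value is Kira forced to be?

8

Among the 8 variables, 4 fits only Mona (and all 8 values in {1, 2, 3, 4, 5, 6, 7, 8} must be used), so Mona = 4.
The 7 still-open variables together cover exactly {1, 2, 3, 5, 6, 7, 8} — 7 values for 7 variables — and 7 appears only in Ivy's list, so Ivy = 7.
The 6 still-open variables draw from only 6 values {1, 2, 3, 5, 6, 8}, so each is used; only Liam can be 6, hence Liam = 6.
The 5 still-open variables draw from only 5 values {1, 2, 3, 5, 8}, so each is used; only Kira can be 8, hence Kira = 8.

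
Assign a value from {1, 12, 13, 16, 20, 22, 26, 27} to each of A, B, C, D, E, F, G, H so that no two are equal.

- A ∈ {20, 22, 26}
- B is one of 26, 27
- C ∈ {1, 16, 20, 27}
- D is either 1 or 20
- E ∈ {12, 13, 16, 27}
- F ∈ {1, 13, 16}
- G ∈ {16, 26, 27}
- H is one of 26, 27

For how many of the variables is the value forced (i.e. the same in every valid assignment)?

4

The 8 variables draw from only 8 values {1, 12, 13, 16, 20, 22, 26, 27}, so each is used; only E can be 12, hence E = 12.
Among the 7 still-open variables, 13 fits only F (and all 7 values in {1, 13, 16, 20, 22, 26, 27} must be used), so F = 13.
The 6 still-open variables draw from only 6 values {1, 16, 20, 22, 26, 27}, so each is used; only A can be 22, hence A = 22.
The 2 variables B and H are confined to {26, 27}, which locks those values in; drop them from C, G.
G's domain is down to {16}, so G = 16. Eliminate 16 elsewhere: C.
Determined: A=22, E=12, F=13, G=16. The other variables each still have more than one consistent value. That makes 4.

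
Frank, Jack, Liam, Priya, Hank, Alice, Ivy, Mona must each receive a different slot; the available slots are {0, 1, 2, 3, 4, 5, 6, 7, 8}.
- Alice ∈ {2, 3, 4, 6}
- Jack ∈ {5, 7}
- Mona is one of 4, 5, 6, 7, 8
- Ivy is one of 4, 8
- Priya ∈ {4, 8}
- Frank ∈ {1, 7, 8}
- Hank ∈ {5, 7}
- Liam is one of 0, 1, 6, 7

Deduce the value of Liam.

The 2 variables Jack and Hank are confined to {5, 7}, which locks those values in; drop them from Frank, Liam, Mona.
The 2 variables Priya and Ivy are confined to {4, 8}, which locks those values in; drop them from Frank, Alice, Mona.
Frank's domain is down to {1}, so Frank = 1. Eliminate 1 elsewhere: Liam.
Mona must be 6 (only option left). Strike 6 from Liam, Alice.
So Liam = 0.

0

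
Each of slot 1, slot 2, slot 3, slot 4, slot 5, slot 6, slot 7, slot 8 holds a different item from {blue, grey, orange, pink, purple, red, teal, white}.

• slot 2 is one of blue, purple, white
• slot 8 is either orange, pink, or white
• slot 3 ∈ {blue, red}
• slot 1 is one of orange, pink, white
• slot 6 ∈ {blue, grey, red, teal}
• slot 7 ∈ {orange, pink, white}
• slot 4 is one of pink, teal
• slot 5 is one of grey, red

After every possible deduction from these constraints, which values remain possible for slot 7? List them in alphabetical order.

The 8 variables draw from only 8 values {blue, grey, orange, pink, purple, red, teal, white}, so each is used; only slot 2 can be purple, hence slot 2 = purple.
slot 1, slot 7, slot 8 between them cover only {orange, pink, white} — a naked triple. Remove those values from slot 4.
slot 4 has just one choice, so slot 4 = teal. Strike teal from slot 6.
No further eliminations apply; slot 7 can still be any of orange, pink, white.

orange, pink, white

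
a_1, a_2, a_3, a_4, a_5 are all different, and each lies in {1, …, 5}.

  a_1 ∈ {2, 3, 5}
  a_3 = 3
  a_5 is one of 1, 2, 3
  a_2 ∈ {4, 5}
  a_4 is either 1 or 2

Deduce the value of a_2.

a_3's domain is down to {3}, so a_3 = 3. Strike 3 from a_1, a_5.
The 4 still-open variables together cover exactly {1, 2, 4, 5} — 4 values for 4 variables — and 4 appears only in a_2's list, so a_2 = 4.

4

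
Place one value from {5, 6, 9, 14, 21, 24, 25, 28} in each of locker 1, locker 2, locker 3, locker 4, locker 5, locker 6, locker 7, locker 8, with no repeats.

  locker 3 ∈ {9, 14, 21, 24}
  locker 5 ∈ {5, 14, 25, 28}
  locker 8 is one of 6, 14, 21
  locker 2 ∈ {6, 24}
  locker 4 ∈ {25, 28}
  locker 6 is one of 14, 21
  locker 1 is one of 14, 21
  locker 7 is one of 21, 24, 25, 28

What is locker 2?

24

Among the 8 variables, 5 fits only locker 5 (and all 8 values in {5, 6, 9, 14, 21, 24, 25, 28} must be used), so locker 5 = 5.
Among the 7 still-open variables, 9 fits only locker 3 (and all 7 values in {6, 9, 14, 21, 24, 25, 28} must be used), so locker 3 = 9.
The 2 variables locker 1 and locker 6 are confined to {14, 21}, which locks those values in; drop them from locker 7, locker 8.
locker 8 must be 6 (only option left). So locker 2 can't be 6.
So locker 2 = 24.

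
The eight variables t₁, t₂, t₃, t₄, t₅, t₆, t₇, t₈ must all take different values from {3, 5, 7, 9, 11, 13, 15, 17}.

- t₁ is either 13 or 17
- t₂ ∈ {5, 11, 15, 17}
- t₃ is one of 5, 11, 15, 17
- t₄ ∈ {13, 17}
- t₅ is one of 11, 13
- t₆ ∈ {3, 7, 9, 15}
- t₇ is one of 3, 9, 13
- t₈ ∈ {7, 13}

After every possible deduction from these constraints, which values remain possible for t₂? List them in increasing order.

t₁ and t₄ between them cover only {13, 17} — a naked pair. Remove those values from t₂, t₃, t₅, t₇, t₈.
t₅ must be 11 (only option left). So t₂, t₃ can't be 11.
t₈ has just one choice, so t₈ = 7. Strike 7 from t₆.
t₂ and t₃ share exactly the 2 values {5, 15}; by pigeonhole those values go to them, so strike 5, 15 from t₆.
No further eliminations apply; t₂ can still be any of 5, 15.

5, 15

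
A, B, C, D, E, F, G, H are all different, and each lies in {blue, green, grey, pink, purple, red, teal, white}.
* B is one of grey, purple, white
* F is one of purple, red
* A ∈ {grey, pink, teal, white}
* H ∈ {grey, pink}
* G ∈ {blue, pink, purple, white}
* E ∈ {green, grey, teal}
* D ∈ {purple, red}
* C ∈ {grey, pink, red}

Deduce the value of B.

The 8 variables together cover exactly {blue, green, grey, pink, purple, red, teal, white} — 8 values for 8 variables — and blue appears only in G's list, so G = blue.
The 7 still-open variables together cover exactly {green, grey, pink, purple, red, teal, white} — 7 values for 7 variables — and green appears only in E's list, so E = green.
Among the 6 still-open variables, teal fits only A (and all 6 values in {grey, pink, purple, red, teal, white} must be used), so A = teal.
The 5 still-open variables together cover exactly {grey, pink, purple, red, white} — 5 values for 5 variables — and white appears only in B's list, so B = white.

white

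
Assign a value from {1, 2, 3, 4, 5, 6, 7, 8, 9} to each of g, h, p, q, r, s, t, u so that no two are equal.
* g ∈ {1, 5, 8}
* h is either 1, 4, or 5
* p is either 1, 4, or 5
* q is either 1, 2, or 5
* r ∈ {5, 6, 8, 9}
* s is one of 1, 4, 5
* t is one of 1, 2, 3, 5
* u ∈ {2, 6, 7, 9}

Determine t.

3

h, p, s between them cover only {1, 4, 5} — a naked triple. Remove those values from g, q, r, t.
g has just one choice, so g = 8. Remove 8 from r.
q must be 2 (only option left). Remove 2 from t, u.
So t = 3.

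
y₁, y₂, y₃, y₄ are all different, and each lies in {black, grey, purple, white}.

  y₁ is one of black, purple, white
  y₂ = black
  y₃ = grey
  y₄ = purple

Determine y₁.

white

y₂ has just one choice, so y₂ = black. Eliminate black elsewhere: y₁.
y₃ must be grey (only option left).
y₄'s domain is down to {purple}, so y₄ = purple. Remove purple from y₁.
So y₁ = white.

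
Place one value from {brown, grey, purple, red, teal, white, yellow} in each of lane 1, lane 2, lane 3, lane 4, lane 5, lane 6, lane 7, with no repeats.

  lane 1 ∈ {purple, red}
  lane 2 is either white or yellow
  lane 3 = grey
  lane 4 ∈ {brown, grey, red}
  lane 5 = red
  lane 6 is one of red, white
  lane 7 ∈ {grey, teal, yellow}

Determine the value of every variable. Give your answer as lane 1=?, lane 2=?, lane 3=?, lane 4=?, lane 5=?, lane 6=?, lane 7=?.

lane 3 must be grey (only option left). Eliminate grey elsewhere: lane 4, lane 7.
That leaves lane 5 = red. Strike red from lane 1, lane 4, lane 6.
That leaves lane 6 = white. Eliminate white elsewhere: lane 2.
lane 1 has just one choice, so lane 1 = purple.
lane 2 has just one choice, so lane 2 = yellow. So lane 7 can't be yellow.
That leaves lane 4 = brown.
lane 7's domain is down to {teal}, so lane 7 = teal.

lane 1=purple, lane 2=yellow, lane 3=grey, lane 4=brown, lane 5=red, lane 6=white, lane 7=teal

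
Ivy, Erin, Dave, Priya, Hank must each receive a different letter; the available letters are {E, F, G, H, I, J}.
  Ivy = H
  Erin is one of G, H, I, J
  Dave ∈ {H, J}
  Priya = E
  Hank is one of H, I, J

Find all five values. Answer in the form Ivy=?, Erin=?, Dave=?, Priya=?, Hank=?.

Ivy's domain is down to {H}, so Ivy = H. Eliminate H elsewhere: Erin, Dave, Hank.
Dave must be J (only option left). Remove J from Erin, Hank.
That leaves Priya = E.
Hank has just one choice, so Hank = I. Eliminate I elsewhere: Erin.
That leaves Erin = G.

Ivy=H, Erin=G, Dave=J, Priya=E, Hank=I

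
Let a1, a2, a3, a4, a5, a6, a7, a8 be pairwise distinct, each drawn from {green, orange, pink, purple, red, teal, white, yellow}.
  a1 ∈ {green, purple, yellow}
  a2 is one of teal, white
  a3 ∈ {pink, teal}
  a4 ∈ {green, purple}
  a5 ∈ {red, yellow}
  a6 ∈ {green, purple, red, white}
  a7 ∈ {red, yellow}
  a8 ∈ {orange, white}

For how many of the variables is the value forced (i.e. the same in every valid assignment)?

Among the 8 variables, orange fits only a8 (and all 8 values in {green, orange, pink, purple, red, teal, white, yellow} must be used), so a8 = orange.
The 7 still-open variables together cover exactly {green, pink, purple, red, teal, white, yellow} — 7 values for 7 variables — and pink appears only in a3's list, so a3 = pink.
The 6 still-open variables together cover exactly {green, purple, red, teal, white, yellow} — 6 values for 6 variables — and teal appears only in a2's list, so a2 = teal.
The 5 still-open variables draw from only 5 values {green, purple, red, white, yellow}, so each is used; only a6 can be white, hence a6 = white.
The 2 variables a5 and a7 are confined to {red, yellow}, which locks those values in; drop them from a1.
Determined: a2=teal, a3=pink, a6=white, a8=orange. The other variables each still have more than one consistent value. That makes 4.

4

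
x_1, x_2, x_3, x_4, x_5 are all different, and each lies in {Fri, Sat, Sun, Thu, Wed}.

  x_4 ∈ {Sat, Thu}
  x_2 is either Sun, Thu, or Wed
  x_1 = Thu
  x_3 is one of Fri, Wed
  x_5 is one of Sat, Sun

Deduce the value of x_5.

x_1 has just one choice, so x_1 = Thu. So x_2, x_4 can't be Thu.
x_4 has just one choice, so x_4 = Sat. Eliminate Sat elsewhere: x_5.
So x_5 = Sun.

Sun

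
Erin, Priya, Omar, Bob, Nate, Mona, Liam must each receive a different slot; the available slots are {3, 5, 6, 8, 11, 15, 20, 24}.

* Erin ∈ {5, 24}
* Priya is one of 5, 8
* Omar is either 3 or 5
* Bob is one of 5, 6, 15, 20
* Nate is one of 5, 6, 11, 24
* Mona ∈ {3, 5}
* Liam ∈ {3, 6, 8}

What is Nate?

11

Omar and Mona between them cover only {3, 5} — a naked pair. Remove those values from Erin, Priya, Bob, Nate, Liam.
That leaves Erin = 24. Eliminate 24 elsewhere: Nate.
Priya's domain is down to {8}, so Priya = 8. Strike 8 from Liam.
Liam has just one choice, so Liam = 6. So Bob, Nate can't be 6.
So Nate = 11.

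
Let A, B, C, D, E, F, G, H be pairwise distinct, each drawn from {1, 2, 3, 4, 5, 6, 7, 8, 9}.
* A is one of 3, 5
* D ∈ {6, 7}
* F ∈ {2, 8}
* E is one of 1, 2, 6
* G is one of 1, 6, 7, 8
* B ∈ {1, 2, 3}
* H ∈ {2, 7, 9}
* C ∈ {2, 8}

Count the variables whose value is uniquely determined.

Among the 8 variables, 5 fits only A (and all 8 values in {1, 2, 3, 5, 6, 7, 8, 9} must be used), so A = 5.
Among the 7 still-open variables, 3 fits only B (and all 7 values in {1, 2, 3, 6, 7, 8, 9} must be used), so B = 3.
The 6 still-open variables draw from only 6 values {1, 2, 6, 7, 8, 9}, so each is used; only H can be 9, hence H = 9.
C and F share exactly the 2 values {2, 8}; by pigeonhole those values go to them, so strike 2, 8 from E, G.
Determined: A=5, B=3, H=9. The other variables each still have more than one consistent value. That makes 3.

3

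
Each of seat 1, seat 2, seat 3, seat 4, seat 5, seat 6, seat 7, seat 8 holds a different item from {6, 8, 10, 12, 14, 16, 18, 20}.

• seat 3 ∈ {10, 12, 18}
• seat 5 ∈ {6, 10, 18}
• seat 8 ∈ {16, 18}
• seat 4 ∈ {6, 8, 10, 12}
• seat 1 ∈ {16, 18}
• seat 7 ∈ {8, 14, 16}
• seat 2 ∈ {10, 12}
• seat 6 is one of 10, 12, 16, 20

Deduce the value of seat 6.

The 8 variables together cover exactly {6, 8, 10, 12, 14, 16, 18, 20} — 8 values for 8 variables — and 14 appears only in seat 7's list, so seat 7 = 14.
The 7 still-open variables together cover exactly {6, 8, 10, 12, 16, 18, 20} — 7 values for 7 variables — and 8 appears only in seat 4's list, so seat 4 = 8.
The 6 still-open variables together cover exactly {6, 10, 12, 16, 18, 20} — 6 values for 6 variables — and 6 appears only in seat 5's list, so seat 5 = 6.
The 5 still-open variables together cover exactly {10, 12, 16, 18, 20} — 5 values for 5 variables — and 20 appears only in seat 6's list, so seat 6 = 20.

20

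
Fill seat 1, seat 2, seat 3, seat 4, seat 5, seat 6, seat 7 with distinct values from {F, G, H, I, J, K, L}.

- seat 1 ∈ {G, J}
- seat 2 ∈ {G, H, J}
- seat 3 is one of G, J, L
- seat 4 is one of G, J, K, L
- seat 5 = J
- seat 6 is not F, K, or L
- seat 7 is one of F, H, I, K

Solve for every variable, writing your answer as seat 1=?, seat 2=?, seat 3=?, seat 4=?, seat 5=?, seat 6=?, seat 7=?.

seat 1=G, seat 2=H, seat 3=L, seat 4=K, seat 5=J, seat 6=I, seat 7=F

seat 5 must be J (only option left). Eliminate J elsewhere: seat 1, seat 2, seat 3, seat 4, seat 6.
seat 1's domain is down to {G}, so seat 1 = G. Strike G from seat 2, seat 3, seat 4, seat 6.
seat 2 has just one choice, so seat 2 = H. So seat 6, seat 7 can't be H.
seat 3 must be L (only option left). So seat 4 can't be L.
seat 4 has just one choice, so seat 4 = K. Strike K from seat 7.
seat 6's domain is down to {I}, so seat 6 = I. Eliminate I elsewhere: seat 7.
seat 7's domain is down to {F}, so seat 7 = F.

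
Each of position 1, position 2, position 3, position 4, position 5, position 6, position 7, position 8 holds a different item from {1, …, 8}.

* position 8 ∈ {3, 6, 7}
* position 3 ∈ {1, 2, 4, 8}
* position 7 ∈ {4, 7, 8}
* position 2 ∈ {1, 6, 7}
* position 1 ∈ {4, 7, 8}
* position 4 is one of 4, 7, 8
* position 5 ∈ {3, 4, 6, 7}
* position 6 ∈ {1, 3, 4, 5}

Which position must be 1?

position 2

Among the 8 variables, 2 fits only position 3 (and all 8 values in {1, 2, 3, 4, 5, 6, 7, 8} must be used), so position 3 = 2.
Among the 7 still-open variables, 5 fits only position 6 (and all 7 values in {1, 3, 4, 5, 6, 7, 8} must be used), so position 6 = 5.
Among the 6 still-open variables, 1 fits only position 2 (and all 6 values in {1, 3, 4, 6, 7, 8} must be used), so position 2 = 1.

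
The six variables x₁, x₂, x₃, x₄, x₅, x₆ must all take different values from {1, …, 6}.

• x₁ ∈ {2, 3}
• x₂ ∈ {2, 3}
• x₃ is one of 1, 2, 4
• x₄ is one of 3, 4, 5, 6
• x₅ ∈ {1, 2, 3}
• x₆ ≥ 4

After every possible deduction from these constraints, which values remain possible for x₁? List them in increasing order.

The 2 variables x₁ and x₂ are confined to {2, 3}, which locks those values in; drop them from x₃, x₄, x₅.
x₅ must be 1 (only option left). Eliminate 1 elsewhere: x₃.
x₃ has just one choice, so x₃ = 4. So x₄, x₆ can't be 4.
No further eliminations apply; x₁ can still be any of 2, 3.

2, 3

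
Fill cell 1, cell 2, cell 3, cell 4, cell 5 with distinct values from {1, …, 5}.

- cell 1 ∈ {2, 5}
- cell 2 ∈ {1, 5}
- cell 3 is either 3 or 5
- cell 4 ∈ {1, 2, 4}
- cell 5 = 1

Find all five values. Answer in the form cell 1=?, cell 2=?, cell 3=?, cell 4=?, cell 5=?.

cell 5 must be 1 (only option left). Strike 1 from cell 2, cell 4.
cell 2 has just one choice, so cell 2 = 5. Remove 5 from cell 1, cell 3.
cell 3's domain is down to {3}, so cell 3 = 3.
cell 1 has just one choice, so cell 1 = 2. So cell 4 can't be 2.
cell 4 has just one choice, so cell 4 = 4.

cell 1=2, cell 2=5, cell 3=3, cell 4=4, cell 5=1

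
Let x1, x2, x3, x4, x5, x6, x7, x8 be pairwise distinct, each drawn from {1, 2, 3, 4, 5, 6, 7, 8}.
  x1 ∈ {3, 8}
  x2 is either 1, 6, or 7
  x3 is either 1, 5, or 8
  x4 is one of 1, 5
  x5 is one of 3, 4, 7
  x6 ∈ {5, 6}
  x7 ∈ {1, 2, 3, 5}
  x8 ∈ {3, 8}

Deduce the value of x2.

The 8 variables draw from only 8 values {1, 2, 3, 4, 5, 6, 7, 8}, so each is used; only x7 can be 2, hence x7 = 2.
The 7 still-open variables together cover exactly {1, 3, 4, 5, 6, 7, 8} — 7 values for 7 variables — and 4 appears only in x5's list, so x5 = 4.
The 6 still-open variables together cover exactly {1, 3, 5, 6, 7, 8} — 6 values for 6 variables — and 7 appears only in x2's list, so x2 = 7.

7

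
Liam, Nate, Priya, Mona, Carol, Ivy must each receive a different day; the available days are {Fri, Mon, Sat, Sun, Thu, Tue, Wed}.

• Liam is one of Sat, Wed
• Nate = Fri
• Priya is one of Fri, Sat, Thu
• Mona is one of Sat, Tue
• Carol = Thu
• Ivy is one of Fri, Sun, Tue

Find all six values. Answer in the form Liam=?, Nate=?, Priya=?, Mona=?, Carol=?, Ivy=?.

Nate must be Fri (only option left). Strike Fri from Priya, Ivy.
Carol has just one choice, so Carol = Thu. Strike Thu from Priya.
That leaves Priya = Sat. So Liam, Mona can't be Sat.
Mona must be Tue (only option left). Strike Tue from Ivy.
Ivy's domain is down to {Sun}, so Ivy = Sun.
Liam must be Wed (only option left).

Liam=Wed, Nate=Fri, Priya=Sat, Mona=Tue, Carol=Thu, Ivy=Sun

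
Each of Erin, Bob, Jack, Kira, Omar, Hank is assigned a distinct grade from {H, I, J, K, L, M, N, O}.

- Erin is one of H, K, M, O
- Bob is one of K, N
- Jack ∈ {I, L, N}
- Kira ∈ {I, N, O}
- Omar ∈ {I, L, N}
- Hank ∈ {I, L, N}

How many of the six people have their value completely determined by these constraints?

2

Jack, Omar, Hank between them cover only {I, L, N} — a naked triple. Remove those values from Bob, Kira.
Bob has just one choice, so Bob = K. Eliminate K elsewhere: Erin.
Kira has just one choice, so Kira = O. Eliminate O elsewhere: Erin.
Determined: Bob=K, Kira=O. The other people each still have more than one consistent value. That makes 2.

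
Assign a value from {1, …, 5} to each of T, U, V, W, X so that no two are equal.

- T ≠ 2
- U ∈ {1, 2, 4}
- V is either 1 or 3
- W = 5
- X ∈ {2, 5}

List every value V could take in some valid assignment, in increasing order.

1, 3

W must be 5 (only option left). Strike 5 from T, X.
X must be 2 (only option left). Eliminate 2 elsewhere: U.
No further eliminations apply; V can still be any of 1, 3.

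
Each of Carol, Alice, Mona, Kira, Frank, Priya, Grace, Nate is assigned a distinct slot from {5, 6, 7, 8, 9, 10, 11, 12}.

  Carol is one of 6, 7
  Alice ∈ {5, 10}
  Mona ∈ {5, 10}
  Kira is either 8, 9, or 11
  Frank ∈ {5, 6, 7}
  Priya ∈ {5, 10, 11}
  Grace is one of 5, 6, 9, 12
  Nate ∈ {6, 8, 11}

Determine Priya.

11

Among the 8 variables, 12 fits only Grace (and all 8 values in {5, 6, 7, 8, 9, 10, 11, 12} must be used), so Grace = 12.
The 7 still-open variables draw from only 7 values {5, 6, 7, 8, 9, 10, 11}, so each is used; only Kira can be 9, hence Kira = 9.
The 6 still-open variables draw from only 6 values {5, 6, 7, 8, 10, 11}, so each is used; only Nate can be 8, hence Nate = 8.
The 5 still-open variables draw from only 5 values {5, 6, 7, 10, 11}, so each is used; only Priya can be 11, hence Priya = 11.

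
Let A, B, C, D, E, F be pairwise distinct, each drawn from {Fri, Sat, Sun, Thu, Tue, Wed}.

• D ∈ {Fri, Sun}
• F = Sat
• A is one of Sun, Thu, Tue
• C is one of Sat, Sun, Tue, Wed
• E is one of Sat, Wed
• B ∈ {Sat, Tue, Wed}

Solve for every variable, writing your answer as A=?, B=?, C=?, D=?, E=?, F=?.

F must be Sat (only option left). Eliminate Sat elsewhere: B, C, E.
E must be Wed (only option left). So B, C can't be Wed.
B has just one choice, so B = Tue. Strike Tue from A, C.
That leaves C = Sun. Strike Sun from A, D.
D must be Fri (only option left).
That leaves A = Thu.

A=Thu, B=Tue, C=Sun, D=Fri, E=Wed, F=Sat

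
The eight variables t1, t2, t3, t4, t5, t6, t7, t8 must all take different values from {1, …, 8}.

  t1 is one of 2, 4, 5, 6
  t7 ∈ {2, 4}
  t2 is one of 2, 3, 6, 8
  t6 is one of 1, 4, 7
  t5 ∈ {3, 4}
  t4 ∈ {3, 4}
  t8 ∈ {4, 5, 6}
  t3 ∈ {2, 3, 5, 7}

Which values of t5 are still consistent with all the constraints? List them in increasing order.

The 8 variables draw from only 8 values {1, 2, 3, 4, 5, 6, 7, 8}, so each is used; only t6 can be 1, hence t6 = 1.
The 7 still-open variables draw from only 7 values {2, 3, 4, 5, 6, 7, 8}, so each is used; only t3 can be 7, hence t3 = 7.
The 6 still-open variables draw from only 6 values {2, 3, 4, 5, 6, 8}, so each is used; only t2 can be 8, hence t2 = 8.
t4 and t5 share exactly the 2 values {3, 4}; by pigeonhole those values go to them, so strike 3, 4 from t1, t7, t8.
t7 has just one choice, so t7 = 2. So t1 can't be 2.
No further eliminations apply; t5 can still be any of 3, 4.

3, 4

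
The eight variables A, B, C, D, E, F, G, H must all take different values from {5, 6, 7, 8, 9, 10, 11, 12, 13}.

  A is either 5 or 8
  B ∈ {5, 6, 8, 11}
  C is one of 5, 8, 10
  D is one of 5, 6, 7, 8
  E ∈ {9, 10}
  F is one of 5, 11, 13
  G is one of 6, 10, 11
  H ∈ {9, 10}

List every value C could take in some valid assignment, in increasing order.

5, 8

The 8 variables draw from only 8 values {5, 6, 7, 8, 9, 10, 11, 13}, so each is used; only D can be 7, hence D = 7.
The 7 still-open variables together cover exactly {5, 6, 8, 9, 10, 11, 13} — 7 values for 7 variables — and 13 appears only in F's list, so F = 13.
The 2 variables E and H are confined to {9, 10}, which locks those values in; drop them from C, G.
A and C between them cover only {5, 8} — a naked pair. Remove those values from B.
No further eliminations apply; C can still be any of 5, 8.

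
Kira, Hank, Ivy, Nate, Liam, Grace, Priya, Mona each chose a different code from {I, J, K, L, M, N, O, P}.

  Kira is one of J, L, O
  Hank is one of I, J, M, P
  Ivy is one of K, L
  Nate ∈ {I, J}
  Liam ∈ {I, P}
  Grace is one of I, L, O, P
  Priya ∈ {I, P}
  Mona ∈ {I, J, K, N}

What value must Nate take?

The 8 variables together cover exactly {I, J, K, L, M, N, O, P} — 8 values for 8 variables — and M appears only in Hank's list, so Hank = M.
Among the 7 still-open variables, N fits only Mona (and all 7 values in {I, J, K, L, N, O, P} must be used), so Mona = N.
Among the 6 still-open variables, K fits only Ivy (and all 6 values in {I, J, K, L, O, P} must be used), so Ivy = K.
Liam and Priya between them cover only {I, P} — a naked pair. Remove those values from Nate, Grace.
So Nate = J.

J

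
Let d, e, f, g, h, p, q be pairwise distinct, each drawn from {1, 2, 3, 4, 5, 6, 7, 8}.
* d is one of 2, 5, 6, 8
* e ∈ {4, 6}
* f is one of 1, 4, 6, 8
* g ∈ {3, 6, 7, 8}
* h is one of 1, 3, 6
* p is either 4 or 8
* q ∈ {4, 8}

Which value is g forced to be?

7

p and q share exactly the 2 values {4, 8}; by pigeonhole those values go to them, so strike 4, 8 from d, e, f, g.
e has just one choice, so e = 6. So d, f, g, h can't be 6.
f has just one choice, so f = 1. Eliminate 1 elsewhere: h.
h must be 3 (only option left). Strike 3 from g.
So g = 7.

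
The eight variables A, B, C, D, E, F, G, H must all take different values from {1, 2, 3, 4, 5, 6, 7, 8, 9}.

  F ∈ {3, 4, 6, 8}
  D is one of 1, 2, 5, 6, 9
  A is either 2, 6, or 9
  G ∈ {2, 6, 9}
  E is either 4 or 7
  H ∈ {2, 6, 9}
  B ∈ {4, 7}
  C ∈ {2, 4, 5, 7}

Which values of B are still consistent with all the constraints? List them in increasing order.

4, 7

B and E between them cover only {4, 7} — a naked pair. Remove those values from C, F.
A, G, H between them cover only {2, 6, 9} — a naked triple. Remove those values from C, D, F.
C has just one choice, so C = 5. Remove 5 from D.
D must be 1 (only option left).
No further eliminations apply; B can still be any of 4, 7.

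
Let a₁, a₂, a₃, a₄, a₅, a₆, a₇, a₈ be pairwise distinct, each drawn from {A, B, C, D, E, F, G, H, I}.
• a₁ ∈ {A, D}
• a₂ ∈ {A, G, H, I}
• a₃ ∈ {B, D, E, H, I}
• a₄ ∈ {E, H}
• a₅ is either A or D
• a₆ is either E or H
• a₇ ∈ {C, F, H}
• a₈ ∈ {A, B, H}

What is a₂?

G

a₁ and a₅ share exactly the 2 values {A, D}; by pigeonhole those values go to them, so strike A, D from a₂, a₃, a₈.
The 2 variables a₄ and a₆ are confined to {E, H}, which locks those values in; drop them from a₂, a₃, a₇, a₈.
a₈ has just one choice, so a₈ = B. Eliminate B elsewhere: a₃.
a₃ must be I (only option left). So a₂ can't be I.
So a₂ = G.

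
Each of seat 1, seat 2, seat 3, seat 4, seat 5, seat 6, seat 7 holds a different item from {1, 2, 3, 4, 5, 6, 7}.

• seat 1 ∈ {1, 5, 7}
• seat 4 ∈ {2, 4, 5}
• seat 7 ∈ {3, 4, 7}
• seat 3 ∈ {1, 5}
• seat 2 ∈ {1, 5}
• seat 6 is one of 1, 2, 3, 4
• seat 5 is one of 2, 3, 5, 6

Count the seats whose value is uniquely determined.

Among the 7 variables, 6 fits only seat 5 (and all 7 values in {1, 2, 3, 4, 5, 6, 7} must be used), so seat 5 = 6.
The 2 variables seat 2 and seat 3 are confined to {1, 5}, which locks those values in; drop them from seat 1, seat 4, seat 6.
seat 1's domain is down to {7}, so seat 1 = 7. Remove 7 from seat 7.
Determined: seat 1=7, seat 5=6. The other seats each still have more than one consistent value. That makes 2.

2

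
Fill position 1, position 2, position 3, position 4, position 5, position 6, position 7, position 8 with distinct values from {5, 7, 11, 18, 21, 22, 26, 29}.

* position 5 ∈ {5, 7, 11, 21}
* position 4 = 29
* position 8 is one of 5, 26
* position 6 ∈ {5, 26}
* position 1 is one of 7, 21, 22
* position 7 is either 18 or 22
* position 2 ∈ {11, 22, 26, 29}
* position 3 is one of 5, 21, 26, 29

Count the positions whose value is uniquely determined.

3

position 4 has just one choice, so position 4 = 29. Strike 29 from position 2, position 3.
The 7 still-open variables draw from only 7 values {5, 7, 11, 18, 21, 22, 26}, so each is used; only position 7 can be 18, hence position 7 = 18.
The 2 variables position 6 and position 8 are confined to {5, 26}, which locks those values in; drop them from position 2, position 3, position 5.
position 3 has just one choice, so position 3 = 21. Eliminate 21 elsewhere: position 1, position 5.
Determined: position 3=21, position 4=29, position 7=18. The other positions each still have more than one consistent value. That makes 3.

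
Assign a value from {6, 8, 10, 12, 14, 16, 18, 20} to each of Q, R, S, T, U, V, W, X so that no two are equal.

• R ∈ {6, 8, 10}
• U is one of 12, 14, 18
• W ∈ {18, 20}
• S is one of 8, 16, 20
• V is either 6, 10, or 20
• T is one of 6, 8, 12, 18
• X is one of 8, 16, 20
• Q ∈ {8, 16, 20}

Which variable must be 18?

The 8 variables together cover exactly {6, 8, 10, 12, 14, 16, 18, 20} — 8 values for 8 variables — and 14 appears only in U's list, so U = 14.
Among the 7 still-open variables, 12 fits only T (and all 7 values in {6, 8, 10, 12, 16, 18, 20} must be used), so T = 12.
The 6 still-open variables draw from only 6 values {6, 8, 10, 16, 18, 20}, so each is used; only W can be 18, hence W = 18.

W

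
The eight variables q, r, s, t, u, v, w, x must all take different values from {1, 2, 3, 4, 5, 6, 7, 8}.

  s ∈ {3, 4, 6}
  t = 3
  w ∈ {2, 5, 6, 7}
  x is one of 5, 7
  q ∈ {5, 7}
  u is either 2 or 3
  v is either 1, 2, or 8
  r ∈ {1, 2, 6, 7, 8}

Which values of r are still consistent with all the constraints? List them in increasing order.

1, 8

t's domain is down to {3}, so t = 3. Eliminate 3 elsewhere: s, u.
u must be 2 (only option left). So r, v, w can't be 2.
The 6 still-open variables draw from only 6 values {1, 4, 5, 6, 7, 8}, so each is used; only s can be 4, hence s = 4.
The 2 variables q and x are confined to {5, 7}, which locks those values in; drop them from r, w.
w must be 6 (only option left). Eliminate 6 elsewhere: r.
No further eliminations apply; r can still be any of 1, 8.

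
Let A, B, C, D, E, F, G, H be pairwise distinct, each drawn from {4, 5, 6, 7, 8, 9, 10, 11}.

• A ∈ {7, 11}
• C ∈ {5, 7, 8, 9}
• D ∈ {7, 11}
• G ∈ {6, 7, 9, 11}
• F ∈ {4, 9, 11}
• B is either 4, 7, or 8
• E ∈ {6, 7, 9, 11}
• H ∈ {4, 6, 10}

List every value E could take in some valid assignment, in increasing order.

The 8 variables draw from only 8 values {4, 5, 6, 7, 8, 9, 10, 11}, so each is used; only C can be 5, hence C = 5.
The 7 still-open variables draw from only 7 values {4, 6, 7, 8, 9, 10, 11}, so each is used; only B can be 8, hence B = 8.
Among the 6 still-open variables, 10 fits only H (and all 6 values in {4, 6, 7, 9, 10, 11} must be used), so H = 10.
The 5 still-open variables together cover exactly {4, 6, 7, 9, 11} — 5 values for 5 variables — and 4 appears only in F's list, so F = 4.
A and D between them cover only {7, 11} — a naked pair. Remove those values from E, G.
No further eliminations apply; E can still be any of 6, 9.

6, 9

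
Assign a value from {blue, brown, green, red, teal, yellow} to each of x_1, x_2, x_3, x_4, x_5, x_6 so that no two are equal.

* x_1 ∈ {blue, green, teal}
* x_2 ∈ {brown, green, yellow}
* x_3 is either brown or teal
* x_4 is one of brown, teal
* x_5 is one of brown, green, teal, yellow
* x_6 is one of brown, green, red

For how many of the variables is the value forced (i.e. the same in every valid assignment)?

Among the 6 variables, blue fits only x_1 (and all 6 values in {blue, brown, green, red, teal, yellow} must be used), so x_1 = blue.
The 5 still-open variables draw from only 5 values {brown, green, red, teal, yellow}, so each is used; only x_6 can be red, hence x_6 = red.
x_3 and x_4 share exactly the 2 values {brown, teal}; by pigeonhole those values go to them, so strike brown, teal from x_2, x_5.
Determined: x_1=blue, x_6=red. The other variables each still have more than one consistent value. That makes 2.

2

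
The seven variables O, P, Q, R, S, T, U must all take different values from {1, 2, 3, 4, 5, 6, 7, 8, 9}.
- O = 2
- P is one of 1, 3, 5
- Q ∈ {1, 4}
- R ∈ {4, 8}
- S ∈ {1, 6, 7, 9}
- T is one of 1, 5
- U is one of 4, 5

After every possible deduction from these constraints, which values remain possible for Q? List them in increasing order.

1, 4

O has just one choice, so O = 2.
Q, T, U between them cover only {1, 4, 5} — a naked triple. Remove those values from P, R, S.
That leaves P = 3.
R has just one choice, so R = 8.
No further eliminations apply; Q can still be any of 1, 4.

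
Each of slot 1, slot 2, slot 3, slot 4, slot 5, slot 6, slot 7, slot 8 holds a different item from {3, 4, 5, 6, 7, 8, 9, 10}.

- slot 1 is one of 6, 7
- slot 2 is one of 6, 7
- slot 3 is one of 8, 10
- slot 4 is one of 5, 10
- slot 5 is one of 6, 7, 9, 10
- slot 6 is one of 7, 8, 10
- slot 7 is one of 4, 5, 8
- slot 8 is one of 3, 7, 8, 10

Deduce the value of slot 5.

9

Among the 8 variables, 3 fits only slot 8 (and all 8 values in {3, 4, 5, 6, 7, 8, 9, 10} must be used), so slot 8 = 3.
Among the 7 still-open variables, 4 fits only slot 7 (and all 7 values in {4, 5, 6, 7, 8, 9, 10} must be used), so slot 7 = 4.
The 6 still-open variables draw from only 6 values {5, 6, 7, 8, 9, 10}, so each is used; only slot 4 can be 5, hence slot 4 = 5.
The 5 still-open variables draw from only 5 values {6, 7, 8, 9, 10}, so each is used; only slot 5 can be 9, hence slot 5 = 9.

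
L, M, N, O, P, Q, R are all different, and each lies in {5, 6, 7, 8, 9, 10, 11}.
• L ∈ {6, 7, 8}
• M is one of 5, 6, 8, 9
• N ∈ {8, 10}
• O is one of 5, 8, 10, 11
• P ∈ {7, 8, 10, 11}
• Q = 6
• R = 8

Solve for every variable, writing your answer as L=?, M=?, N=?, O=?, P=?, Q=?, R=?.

Q has just one choice, so Q = 6. Strike 6 from L, M.
R has just one choice, so R = 8. Strike 8 from L, M, N, O, P.
L must be 7 (only option left). Strike 7 from P.
N has just one choice, so N = 10. Eliminate 10 elsewhere: O, P.
That leaves P = 11. Strike 11 from O.
That leaves O = 5. Remove 5 from M.
M's domain is down to {9}, so M = 9.

L=7, M=9, N=10, O=5, P=11, Q=6, R=8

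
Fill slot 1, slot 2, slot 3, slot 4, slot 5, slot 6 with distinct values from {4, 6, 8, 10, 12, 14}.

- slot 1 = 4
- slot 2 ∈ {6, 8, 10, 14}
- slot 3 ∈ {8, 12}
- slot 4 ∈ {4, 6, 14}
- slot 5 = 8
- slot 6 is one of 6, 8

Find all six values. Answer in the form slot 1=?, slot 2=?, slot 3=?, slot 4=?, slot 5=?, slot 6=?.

slot 1=4, slot 2=10, slot 3=12, slot 4=14, slot 5=8, slot 6=6

slot 1's domain is down to {4}, so slot 1 = 4. Eliminate 4 elsewhere: slot 4.
slot 5 must be 8 (only option left). Strike 8 from slot 2, slot 3, slot 6.
slot 6 must be 6 (only option left). Remove 6 from slot 2, slot 4.
That leaves slot 3 = 12.
slot 4 has just one choice, so slot 4 = 14. Eliminate 14 elsewhere: slot 2.
That leaves slot 2 = 10.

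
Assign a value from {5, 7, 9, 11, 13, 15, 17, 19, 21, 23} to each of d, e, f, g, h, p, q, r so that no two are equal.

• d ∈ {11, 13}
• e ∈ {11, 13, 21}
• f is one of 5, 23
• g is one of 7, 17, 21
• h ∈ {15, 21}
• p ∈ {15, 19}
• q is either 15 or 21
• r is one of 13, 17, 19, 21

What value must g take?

h and q between them cover only {15, 21} — a naked pair. Remove those values from e, g, p, r.
p has just one choice, so p = 19. Strike 19 from r.
d and e between them cover only {11, 13} — a naked pair. Remove those values from r.
r has just one choice, so r = 17. So g can't be 17.
So g = 7.

7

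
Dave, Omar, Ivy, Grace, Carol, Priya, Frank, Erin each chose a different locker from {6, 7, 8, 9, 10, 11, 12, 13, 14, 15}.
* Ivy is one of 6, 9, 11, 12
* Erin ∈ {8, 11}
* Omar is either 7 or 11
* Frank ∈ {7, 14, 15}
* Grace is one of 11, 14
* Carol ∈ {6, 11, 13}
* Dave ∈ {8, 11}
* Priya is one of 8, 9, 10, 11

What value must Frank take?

15

Dave and Erin between them cover only {8, 11} — a naked pair. Remove those values from Omar, Ivy, Grace, Carol, Priya.
Omar must be 7 (only option left). So Frank can't be 7.
Grace's domain is down to {14}, so Grace = 14. Strike 14 from Frank.
So Frank = 15.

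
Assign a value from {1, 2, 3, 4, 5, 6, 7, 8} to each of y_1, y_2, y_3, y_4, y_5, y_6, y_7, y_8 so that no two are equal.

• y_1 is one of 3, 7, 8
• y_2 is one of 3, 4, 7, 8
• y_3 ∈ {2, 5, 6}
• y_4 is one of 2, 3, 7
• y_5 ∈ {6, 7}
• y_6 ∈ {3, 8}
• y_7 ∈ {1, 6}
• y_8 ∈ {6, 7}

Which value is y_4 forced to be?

2

The 8 variables together cover exactly {1, 2, 3, 4, 5, 6, 7, 8} — 8 values for 8 variables — and 1 appears only in y_7's list, so y_7 = 1.
The 7 still-open variables draw from only 7 values {2, 3, 4, 5, 6, 7, 8}, so each is used; only y_2 can be 4, hence y_2 = 4.
Among the 6 still-open variables, 5 fits only y_3 (and all 6 values in {2, 3, 5, 6, 7, 8} must be used), so y_3 = 5.
The 5 still-open variables draw from only 5 values {2, 3, 6, 7, 8}, so each is used; only y_4 can be 2, hence y_4 = 2.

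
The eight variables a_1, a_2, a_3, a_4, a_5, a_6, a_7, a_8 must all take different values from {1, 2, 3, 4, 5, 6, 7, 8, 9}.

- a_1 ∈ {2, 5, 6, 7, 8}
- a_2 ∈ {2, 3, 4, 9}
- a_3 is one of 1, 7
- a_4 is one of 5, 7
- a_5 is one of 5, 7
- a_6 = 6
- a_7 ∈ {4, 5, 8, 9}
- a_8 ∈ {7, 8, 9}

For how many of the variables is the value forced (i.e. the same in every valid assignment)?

2

a_6 has just one choice, so a_6 = 6. Eliminate 6 elsewhere: a_1.
a_4 and a_5 share exactly the 2 values {5, 7}; by pigeonhole those values go to them, so strike 5, 7 from a_1, a_3, a_7, a_8.
a_3's domain is down to {1}, so a_3 = 1.
Determined: a_3=1, a_6=6. The other variables each still have more than one consistent value. That makes 2.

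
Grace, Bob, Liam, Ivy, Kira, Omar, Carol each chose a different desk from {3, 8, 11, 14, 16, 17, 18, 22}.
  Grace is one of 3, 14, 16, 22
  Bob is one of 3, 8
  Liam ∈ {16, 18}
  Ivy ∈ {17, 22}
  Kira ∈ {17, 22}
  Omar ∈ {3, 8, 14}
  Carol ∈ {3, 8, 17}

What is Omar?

Among the 7 variables, 18 fits only Liam (and all 7 values in {3, 8, 14, 16, 17, 18, 22} must be used), so Liam = 18.
The 6 still-open variables together cover exactly {3, 8, 14, 16, 17, 22} — 6 values for 6 variables — and 16 appears only in Grace's list, so Grace = 16.
Among the 5 still-open variables, 14 fits only Omar (and all 5 values in {3, 8, 14, 17, 22} must be used), so Omar = 14.

14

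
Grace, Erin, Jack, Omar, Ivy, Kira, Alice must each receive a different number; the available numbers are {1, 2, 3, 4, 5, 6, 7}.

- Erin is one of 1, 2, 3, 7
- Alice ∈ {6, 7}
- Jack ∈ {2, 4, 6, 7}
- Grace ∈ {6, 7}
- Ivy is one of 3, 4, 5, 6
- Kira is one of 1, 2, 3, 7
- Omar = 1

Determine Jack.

Omar must be 1 (only option left). Strike 1 from Erin, Kira.
Among the 6 still-open variables, 5 fits only Ivy (and all 6 values in {2, 3, 4, 5, 6, 7} must be used), so Ivy = 5.
Among the 5 still-open variables, 4 fits only Jack (and all 5 values in {2, 3, 4, 6, 7} must be used), so Jack = 4.

4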